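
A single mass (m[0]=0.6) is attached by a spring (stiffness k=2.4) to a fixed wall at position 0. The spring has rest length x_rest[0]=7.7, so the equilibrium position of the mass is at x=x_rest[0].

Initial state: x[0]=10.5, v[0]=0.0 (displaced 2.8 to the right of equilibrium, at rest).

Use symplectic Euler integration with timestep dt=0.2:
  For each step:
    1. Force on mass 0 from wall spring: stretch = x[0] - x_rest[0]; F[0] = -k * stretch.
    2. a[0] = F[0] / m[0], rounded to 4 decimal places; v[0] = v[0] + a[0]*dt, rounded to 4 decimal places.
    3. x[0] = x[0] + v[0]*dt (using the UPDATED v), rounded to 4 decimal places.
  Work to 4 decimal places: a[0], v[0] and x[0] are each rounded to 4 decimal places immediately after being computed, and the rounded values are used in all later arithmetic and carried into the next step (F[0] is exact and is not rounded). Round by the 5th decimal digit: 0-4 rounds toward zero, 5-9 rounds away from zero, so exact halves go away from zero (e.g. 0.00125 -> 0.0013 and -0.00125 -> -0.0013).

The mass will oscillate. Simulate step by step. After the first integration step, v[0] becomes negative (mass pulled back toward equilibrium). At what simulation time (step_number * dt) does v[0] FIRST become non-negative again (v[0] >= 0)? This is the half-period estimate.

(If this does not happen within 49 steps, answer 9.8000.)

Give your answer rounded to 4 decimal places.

Answer: 1.6000

Derivation:
Step 0: x=[10.5000] v=[0.0000]
Step 1: x=[10.0520] v=[-2.2400]
Step 2: x=[9.2277] v=[-4.1216]
Step 3: x=[8.1589] v=[-5.3438]
Step 4: x=[7.0167] v=[-5.7109]
Step 5: x=[5.9838] v=[-5.1643]
Step 6: x=[5.2255] v=[-3.7913]
Step 7: x=[4.8632] v=[-1.8117]
Step 8: x=[4.9547] v=[0.4577]
First v>=0 after going negative at step 8, time=1.6000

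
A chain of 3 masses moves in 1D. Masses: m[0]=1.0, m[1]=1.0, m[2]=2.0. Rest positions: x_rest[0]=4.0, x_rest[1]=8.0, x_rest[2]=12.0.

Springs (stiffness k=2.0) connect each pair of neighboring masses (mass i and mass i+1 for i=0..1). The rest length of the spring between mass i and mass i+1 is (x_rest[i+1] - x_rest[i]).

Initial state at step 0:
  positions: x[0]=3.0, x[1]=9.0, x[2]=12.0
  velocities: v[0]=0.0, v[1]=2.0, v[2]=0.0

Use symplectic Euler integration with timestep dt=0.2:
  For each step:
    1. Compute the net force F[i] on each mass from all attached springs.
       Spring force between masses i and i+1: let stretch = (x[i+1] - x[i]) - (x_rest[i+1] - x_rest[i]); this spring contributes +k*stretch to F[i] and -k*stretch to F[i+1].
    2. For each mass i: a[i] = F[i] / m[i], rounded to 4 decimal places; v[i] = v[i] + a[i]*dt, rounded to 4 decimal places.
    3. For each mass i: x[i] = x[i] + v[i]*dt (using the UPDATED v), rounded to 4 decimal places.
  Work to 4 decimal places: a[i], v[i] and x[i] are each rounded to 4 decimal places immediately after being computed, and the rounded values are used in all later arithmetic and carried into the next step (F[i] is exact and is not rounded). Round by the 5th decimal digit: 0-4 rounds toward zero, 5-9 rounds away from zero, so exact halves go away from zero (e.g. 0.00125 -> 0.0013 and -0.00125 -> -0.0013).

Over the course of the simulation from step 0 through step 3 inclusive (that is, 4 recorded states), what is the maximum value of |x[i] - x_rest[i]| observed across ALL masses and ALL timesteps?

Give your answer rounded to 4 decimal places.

Step 0: x=[3.0000 9.0000 12.0000] v=[0.0000 2.0000 0.0000]
Step 1: x=[3.1600 9.1600 12.0400] v=[0.8000 0.8000 0.2000]
Step 2: x=[3.4800 9.0704 12.1248] v=[1.6000 -0.4480 0.4240]
Step 3: x=[3.9272 8.7779 12.2474] v=[2.2362 -1.4624 0.6131]
Max displacement = 1.1600

Answer: 1.1600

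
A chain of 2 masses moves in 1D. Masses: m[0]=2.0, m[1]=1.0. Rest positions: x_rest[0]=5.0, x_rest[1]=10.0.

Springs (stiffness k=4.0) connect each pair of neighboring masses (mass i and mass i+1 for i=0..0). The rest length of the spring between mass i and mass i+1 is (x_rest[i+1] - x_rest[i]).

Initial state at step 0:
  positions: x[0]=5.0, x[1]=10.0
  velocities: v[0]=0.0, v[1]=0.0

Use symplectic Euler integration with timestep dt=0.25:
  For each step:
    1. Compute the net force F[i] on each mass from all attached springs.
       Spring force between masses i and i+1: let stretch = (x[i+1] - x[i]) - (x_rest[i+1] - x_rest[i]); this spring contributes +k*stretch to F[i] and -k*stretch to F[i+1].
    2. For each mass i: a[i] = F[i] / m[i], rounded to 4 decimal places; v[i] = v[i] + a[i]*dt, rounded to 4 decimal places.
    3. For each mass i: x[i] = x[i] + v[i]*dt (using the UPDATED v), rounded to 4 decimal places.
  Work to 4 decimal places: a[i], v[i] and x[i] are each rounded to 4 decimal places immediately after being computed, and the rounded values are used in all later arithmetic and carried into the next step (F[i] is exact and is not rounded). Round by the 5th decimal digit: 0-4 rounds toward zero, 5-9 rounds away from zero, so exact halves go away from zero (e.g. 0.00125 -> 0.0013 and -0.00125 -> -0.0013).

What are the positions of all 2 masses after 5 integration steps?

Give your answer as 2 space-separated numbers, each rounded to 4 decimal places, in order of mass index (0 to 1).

Step 0: x=[5.0000 10.0000] v=[0.0000 0.0000]
Step 1: x=[5.0000 10.0000] v=[0.0000 0.0000]
Step 2: x=[5.0000 10.0000] v=[0.0000 0.0000]
Step 3: x=[5.0000 10.0000] v=[0.0000 0.0000]
Step 4: x=[5.0000 10.0000] v=[0.0000 0.0000]
Step 5: x=[5.0000 10.0000] v=[0.0000 0.0000]

Answer: 5.0000 10.0000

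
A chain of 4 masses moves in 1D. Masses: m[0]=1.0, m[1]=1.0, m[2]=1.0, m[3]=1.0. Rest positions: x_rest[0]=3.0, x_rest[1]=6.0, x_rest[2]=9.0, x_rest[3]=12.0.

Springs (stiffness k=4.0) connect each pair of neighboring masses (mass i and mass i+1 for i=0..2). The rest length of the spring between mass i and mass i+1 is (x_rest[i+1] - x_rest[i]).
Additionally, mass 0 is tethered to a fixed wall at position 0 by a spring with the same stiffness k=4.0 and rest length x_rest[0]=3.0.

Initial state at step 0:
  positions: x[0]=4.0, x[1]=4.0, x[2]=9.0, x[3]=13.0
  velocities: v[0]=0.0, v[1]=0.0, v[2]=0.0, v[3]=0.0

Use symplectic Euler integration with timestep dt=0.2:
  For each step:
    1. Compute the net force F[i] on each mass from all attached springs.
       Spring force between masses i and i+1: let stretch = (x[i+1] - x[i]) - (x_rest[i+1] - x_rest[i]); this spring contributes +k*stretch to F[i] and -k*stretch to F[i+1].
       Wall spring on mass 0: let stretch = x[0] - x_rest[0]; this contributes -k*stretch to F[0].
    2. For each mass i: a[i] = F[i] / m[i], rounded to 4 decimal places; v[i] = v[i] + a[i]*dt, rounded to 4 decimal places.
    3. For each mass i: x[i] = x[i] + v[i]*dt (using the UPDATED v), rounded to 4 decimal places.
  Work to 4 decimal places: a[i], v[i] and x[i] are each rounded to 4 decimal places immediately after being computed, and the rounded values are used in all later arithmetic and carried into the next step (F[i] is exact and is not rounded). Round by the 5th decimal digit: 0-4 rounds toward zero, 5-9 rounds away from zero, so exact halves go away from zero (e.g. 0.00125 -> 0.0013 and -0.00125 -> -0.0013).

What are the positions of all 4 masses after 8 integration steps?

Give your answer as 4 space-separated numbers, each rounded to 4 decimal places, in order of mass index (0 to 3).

Answer: 4.9151 5.4211 9.4018 11.3754

Derivation:
Step 0: x=[4.0000 4.0000 9.0000 13.0000] v=[0.0000 0.0000 0.0000 0.0000]
Step 1: x=[3.3600 4.8000 8.8400 12.8400] v=[-3.2000 4.0000 -0.8000 -0.8000]
Step 2: x=[2.4128 6.0160 8.6736 12.5200] v=[-4.7360 6.0800 -0.8320 -1.6000]
Step 3: x=[1.6561 7.0807 8.6974 12.0646] v=[-3.7837 5.3235 0.1190 -2.2771]
Step 4: x=[1.5023 7.5361 9.0013 11.5504] v=[-0.7689 2.2772 1.5194 -2.5709]
Step 5: x=[2.0736 7.2606 9.4786 11.1084] v=[2.8563 -1.3777 2.3865 -2.2102]
Step 6: x=[3.1430 6.5100 9.8618 10.8856] v=[5.3470 -3.7529 1.9159 -1.1140]
Step 7: x=[4.2482 5.7570 9.8725 10.9790] v=[5.5262 -3.7651 0.0535 0.4670]
Step 8: x=[4.9151 5.4211 9.4018 11.3754] v=[3.3347 -1.6797 -2.3537 1.9818]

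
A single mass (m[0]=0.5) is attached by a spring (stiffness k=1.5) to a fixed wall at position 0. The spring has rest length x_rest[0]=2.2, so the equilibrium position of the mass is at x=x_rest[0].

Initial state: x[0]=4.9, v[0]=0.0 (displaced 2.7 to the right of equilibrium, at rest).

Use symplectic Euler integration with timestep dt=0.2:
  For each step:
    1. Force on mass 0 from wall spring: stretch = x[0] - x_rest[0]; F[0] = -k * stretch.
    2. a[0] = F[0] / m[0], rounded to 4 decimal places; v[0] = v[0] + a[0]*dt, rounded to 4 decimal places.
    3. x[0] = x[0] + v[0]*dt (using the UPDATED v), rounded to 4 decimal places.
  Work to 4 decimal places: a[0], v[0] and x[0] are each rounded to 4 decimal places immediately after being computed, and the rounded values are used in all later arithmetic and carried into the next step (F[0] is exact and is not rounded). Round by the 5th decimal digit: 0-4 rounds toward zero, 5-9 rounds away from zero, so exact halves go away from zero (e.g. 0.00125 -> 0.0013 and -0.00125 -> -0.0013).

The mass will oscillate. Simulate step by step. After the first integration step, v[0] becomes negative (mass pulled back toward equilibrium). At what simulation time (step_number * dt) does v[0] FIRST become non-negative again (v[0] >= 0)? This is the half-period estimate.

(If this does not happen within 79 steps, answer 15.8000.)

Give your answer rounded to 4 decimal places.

Step 0: x=[4.9000] v=[0.0000]
Step 1: x=[4.5760] v=[-1.6200]
Step 2: x=[3.9669] v=[-3.0456]
Step 3: x=[3.1458] v=[-4.1057]
Step 4: x=[2.2112] v=[-4.6732]
Step 5: x=[1.2752] v=[-4.6799]
Step 6: x=[0.4502] v=[-4.1250]
Step 7: x=[-0.1648] v=[-3.0751]
Step 8: x=[-0.4960] v=[-1.6562]
Step 9: x=[-0.5037] v=[-0.0386]
Step 10: x=[-0.1870] v=[1.5836]
First v>=0 after going negative at step 10, time=2.0000

Answer: 2.0000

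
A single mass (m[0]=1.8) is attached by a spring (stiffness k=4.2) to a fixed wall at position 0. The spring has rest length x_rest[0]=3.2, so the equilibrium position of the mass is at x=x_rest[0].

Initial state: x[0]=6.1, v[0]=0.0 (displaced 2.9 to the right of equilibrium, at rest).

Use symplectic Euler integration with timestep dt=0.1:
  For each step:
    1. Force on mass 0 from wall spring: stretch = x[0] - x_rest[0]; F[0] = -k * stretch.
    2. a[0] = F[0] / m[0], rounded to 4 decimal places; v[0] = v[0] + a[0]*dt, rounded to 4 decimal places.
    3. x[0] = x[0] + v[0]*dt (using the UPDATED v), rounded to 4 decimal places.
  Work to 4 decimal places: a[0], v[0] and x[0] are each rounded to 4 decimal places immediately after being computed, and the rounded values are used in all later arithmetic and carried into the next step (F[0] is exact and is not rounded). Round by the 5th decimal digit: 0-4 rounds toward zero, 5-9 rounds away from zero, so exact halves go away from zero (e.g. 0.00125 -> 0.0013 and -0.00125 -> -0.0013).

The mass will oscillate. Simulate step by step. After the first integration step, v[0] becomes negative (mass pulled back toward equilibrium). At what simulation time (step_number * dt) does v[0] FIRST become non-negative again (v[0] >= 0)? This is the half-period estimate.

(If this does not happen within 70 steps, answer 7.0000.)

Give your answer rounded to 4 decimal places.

Answer: 2.1000

Derivation:
Step 0: x=[6.1000] v=[0.0000]
Step 1: x=[6.0323] v=[-0.6767]
Step 2: x=[5.8985] v=[-1.3376]
Step 3: x=[5.7018] v=[-1.9673]
Step 4: x=[5.4467] v=[-2.5511]
Step 5: x=[5.1392] v=[-3.0753]
Step 6: x=[4.7864] v=[-3.5278]
Step 7: x=[4.3966] v=[-3.8980]
Step 8: x=[3.9789] v=[-4.1772]
Step 9: x=[3.5430] v=[-4.3589]
Step 10: x=[3.0991] v=[-4.4389]
Step 11: x=[2.6576] v=[-4.4154]
Step 12: x=[2.2287] v=[-4.2888]
Step 13: x=[1.8225] v=[-4.0622]
Step 14: x=[1.4484] v=[-3.7408]
Step 15: x=[1.1152] v=[-3.3321]
Step 16: x=[0.8306] v=[-2.8457]
Step 17: x=[0.6013] v=[-2.2928]
Step 18: x=[0.4327] v=[-1.6864]
Step 19: x=[0.3286] v=[-1.0407]
Step 20: x=[0.2915] v=[-0.3707]
Step 21: x=[0.3223] v=[0.3080]
First v>=0 after going negative at step 21, time=2.1000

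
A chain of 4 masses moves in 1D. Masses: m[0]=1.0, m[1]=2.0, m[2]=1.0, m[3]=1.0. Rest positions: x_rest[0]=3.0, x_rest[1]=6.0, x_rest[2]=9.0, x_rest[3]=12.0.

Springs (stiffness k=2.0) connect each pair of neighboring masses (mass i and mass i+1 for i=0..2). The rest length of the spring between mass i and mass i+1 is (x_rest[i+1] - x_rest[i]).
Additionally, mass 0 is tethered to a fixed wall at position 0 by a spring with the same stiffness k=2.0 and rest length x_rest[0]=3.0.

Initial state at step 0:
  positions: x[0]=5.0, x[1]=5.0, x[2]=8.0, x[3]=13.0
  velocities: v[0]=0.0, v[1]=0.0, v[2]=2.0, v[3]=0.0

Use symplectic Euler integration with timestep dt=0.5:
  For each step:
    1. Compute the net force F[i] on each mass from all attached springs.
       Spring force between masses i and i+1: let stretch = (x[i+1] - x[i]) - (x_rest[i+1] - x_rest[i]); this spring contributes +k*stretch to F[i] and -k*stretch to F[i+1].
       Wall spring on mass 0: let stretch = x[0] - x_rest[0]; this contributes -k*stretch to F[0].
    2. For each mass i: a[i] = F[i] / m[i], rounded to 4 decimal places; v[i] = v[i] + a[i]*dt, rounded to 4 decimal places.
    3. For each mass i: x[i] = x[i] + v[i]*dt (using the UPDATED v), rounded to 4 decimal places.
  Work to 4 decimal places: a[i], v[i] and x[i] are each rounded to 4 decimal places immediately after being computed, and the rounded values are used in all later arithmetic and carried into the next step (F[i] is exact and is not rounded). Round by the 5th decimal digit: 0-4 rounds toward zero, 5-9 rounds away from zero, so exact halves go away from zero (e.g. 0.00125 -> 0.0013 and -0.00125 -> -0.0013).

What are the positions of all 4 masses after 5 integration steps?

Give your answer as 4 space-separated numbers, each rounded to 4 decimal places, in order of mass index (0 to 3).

Answer: 6.6407 6.3985 8.8751 13.6407

Derivation:
Step 0: x=[5.0000 5.0000 8.0000 13.0000] v=[0.0000 0.0000 2.0000 0.0000]
Step 1: x=[2.5000 5.7500 10.0000 12.0000] v=[-5.0000 1.5000 4.0000 -2.0000]
Step 2: x=[0.3750 6.7500 10.8750 11.5000] v=[-4.2500 2.0000 1.7500 -1.0000]
Step 3: x=[1.2500 7.1875 10.0000 12.1875] v=[1.7500 0.8750 -1.7500 1.3750]
Step 4: x=[4.4688 6.8438 8.8125 13.2813] v=[6.4375 -0.6875 -2.3750 2.1875]
Step 5: x=[6.6407 6.3985 8.8751 13.6407] v=[4.3437 -0.8907 0.1251 0.7187]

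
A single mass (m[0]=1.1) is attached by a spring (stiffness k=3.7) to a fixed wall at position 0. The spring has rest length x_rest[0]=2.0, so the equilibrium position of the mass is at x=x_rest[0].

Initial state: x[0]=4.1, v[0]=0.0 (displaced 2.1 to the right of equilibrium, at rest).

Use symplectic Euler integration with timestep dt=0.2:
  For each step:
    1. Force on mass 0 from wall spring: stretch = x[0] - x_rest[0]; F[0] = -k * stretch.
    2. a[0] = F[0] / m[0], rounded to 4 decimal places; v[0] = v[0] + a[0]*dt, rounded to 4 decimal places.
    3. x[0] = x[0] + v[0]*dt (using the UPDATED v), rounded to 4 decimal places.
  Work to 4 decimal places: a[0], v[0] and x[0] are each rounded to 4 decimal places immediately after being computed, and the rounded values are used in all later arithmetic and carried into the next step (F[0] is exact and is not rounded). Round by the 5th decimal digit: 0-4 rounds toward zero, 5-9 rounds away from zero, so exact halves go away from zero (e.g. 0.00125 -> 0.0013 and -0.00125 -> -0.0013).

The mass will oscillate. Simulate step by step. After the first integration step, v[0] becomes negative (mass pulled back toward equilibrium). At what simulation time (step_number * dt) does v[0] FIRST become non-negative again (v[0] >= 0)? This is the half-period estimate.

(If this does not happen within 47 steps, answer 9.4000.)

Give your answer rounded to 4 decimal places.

Answer: 1.8000

Derivation:
Step 0: x=[4.1000] v=[0.0000]
Step 1: x=[3.8175] v=[-1.4127]
Step 2: x=[3.2904] v=[-2.6354]
Step 3: x=[2.5897] v=[-3.5035]
Step 4: x=[1.8097] v=[-3.9002]
Step 5: x=[1.0553] v=[-3.7722]
Step 6: x=[0.4280] v=[-3.1367]
Step 7: x=[0.0122] v=[-2.0792]
Step 8: x=[-0.1362] v=[-0.7420]
Step 9: x=[0.0028] v=[0.6951]
First v>=0 after going negative at step 9, time=1.8000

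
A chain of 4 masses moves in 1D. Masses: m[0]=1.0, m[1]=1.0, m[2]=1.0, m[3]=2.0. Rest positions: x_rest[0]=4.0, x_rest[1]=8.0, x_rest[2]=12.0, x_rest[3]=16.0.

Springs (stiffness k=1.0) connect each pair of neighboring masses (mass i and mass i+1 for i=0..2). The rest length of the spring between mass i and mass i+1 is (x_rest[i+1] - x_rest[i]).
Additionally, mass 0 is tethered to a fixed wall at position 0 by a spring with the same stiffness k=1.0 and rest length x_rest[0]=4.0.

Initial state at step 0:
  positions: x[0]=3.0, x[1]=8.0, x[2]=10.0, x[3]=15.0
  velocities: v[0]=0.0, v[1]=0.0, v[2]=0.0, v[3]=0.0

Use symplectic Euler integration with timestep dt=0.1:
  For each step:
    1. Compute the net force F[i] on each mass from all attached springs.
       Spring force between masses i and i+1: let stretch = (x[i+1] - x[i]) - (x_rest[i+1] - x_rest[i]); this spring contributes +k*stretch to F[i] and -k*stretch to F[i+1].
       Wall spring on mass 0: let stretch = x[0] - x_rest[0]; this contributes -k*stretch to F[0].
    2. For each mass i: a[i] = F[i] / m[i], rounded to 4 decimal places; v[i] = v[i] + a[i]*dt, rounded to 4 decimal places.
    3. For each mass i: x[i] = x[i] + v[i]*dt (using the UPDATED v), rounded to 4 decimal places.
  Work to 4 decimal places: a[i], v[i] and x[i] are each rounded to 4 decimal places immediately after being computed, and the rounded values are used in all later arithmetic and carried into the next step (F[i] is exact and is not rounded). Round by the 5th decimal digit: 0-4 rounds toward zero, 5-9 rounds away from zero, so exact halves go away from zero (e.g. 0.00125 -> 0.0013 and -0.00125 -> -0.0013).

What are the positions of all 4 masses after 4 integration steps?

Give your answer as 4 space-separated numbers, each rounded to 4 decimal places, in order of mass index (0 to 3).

Answer: 3.1897 7.7163 10.2860 14.9526

Derivation:
Step 0: x=[3.0000 8.0000 10.0000 15.0000] v=[0.0000 0.0000 0.0000 0.0000]
Step 1: x=[3.0200 7.9700 10.0300 14.9950] v=[0.2000 -0.3000 0.3000 -0.0500]
Step 2: x=[3.0593 7.9111 10.0891 14.9852] v=[0.3930 -0.5890 0.5905 -0.0983]
Step 3: x=[3.1165 7.8255 10.1753 14.9709] v=[0.5723 -0.8564 0.8623 -0.1431]
Step 4: x=[3.1897 7.7163 10.2860 14.9526] v=[0.7316 -1.0923 1.1069 -0.1829]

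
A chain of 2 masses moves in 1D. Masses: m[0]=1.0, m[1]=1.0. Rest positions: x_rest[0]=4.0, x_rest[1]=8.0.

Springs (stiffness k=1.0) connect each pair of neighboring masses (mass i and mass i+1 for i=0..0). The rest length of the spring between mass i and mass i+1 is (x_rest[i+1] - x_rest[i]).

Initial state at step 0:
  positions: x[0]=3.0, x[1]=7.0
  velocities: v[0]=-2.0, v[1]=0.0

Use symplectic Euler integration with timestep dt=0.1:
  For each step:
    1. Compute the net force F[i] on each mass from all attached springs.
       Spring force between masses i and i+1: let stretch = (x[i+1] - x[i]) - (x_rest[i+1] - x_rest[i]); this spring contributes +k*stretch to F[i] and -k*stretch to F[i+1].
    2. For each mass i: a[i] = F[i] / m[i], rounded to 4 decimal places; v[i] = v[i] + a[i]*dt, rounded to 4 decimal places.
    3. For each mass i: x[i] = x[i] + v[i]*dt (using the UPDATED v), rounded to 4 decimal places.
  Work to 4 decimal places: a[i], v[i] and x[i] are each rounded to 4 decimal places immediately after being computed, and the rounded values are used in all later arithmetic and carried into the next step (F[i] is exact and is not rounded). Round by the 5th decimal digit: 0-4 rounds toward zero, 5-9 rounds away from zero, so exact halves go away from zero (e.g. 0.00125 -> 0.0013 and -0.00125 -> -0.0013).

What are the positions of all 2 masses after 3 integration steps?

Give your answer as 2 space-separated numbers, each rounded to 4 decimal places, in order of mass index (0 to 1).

Answer: 2.4080 6.9920

Derivation:
Step 0: x=[3.0000 7.0000] v=[-2.0000 0.0000]
Step 1: x=[2.8000 7.0000] v=[-2.0000 0.0000]
Step 2: x=[2.6020 6.9980] v=[-1.9800 -0.0200]
Step 3: x=[2.4080 6.9920] v=[-1.9404 -0.0596]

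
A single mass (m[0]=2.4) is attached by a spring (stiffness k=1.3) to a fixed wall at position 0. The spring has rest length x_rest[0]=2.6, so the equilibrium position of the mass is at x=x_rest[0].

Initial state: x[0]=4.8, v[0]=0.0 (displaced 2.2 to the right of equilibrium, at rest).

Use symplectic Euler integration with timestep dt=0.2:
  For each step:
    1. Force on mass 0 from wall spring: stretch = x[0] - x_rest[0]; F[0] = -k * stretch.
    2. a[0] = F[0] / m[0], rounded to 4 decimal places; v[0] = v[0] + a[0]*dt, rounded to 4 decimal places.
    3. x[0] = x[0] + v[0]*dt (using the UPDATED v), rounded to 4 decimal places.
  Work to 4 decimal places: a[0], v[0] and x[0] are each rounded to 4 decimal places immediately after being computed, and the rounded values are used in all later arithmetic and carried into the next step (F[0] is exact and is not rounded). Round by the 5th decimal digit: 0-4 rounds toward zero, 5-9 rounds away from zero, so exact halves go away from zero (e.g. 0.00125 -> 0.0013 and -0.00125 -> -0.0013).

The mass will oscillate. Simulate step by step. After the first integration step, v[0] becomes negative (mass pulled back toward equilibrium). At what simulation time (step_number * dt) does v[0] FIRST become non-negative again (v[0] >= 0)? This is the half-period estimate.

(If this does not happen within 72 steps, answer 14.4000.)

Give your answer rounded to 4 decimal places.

Step 0: x=[4.8000] v=[0.0000]
Step 1: x=[4.7523] v=[-0.2383]
Step 2: x=[4.6580] v=[-0.4715]
Step 3: x=[4.5191] v=[-0.6945]
Step 4: x=[4.3386] v=[-0.9024]
Step 5: x=[4.1205] v=[-1.0907]
Step 6: x=[3.8694] v=[-1.2554]
Step 7: x=[3.5908] v=[-1.3929]
Step 8: x=[3.2908] v=[-1.5002]
Step 9: x=[2.9758] v=[-1.5750]
Step 10: x=[2.6527] v=[-1.6157]
Step 11: x=[2.3284] v=[-1.6214]
Step 12: x=[2.0100] v=[-1.5920]
Step 13: x=[1.7044] v=[-1.5281]
Step 14: x=[1.4182] v=[-1.4311]
Step 15: x=[1.1576] v=[-1.3031]
Step 16: x=[0.9282] v=[-1.1468]
Step 17: x=[0.7351] v=[-0.9657]
Step 18: x=[0.5824] v=[-0.7637]
Step 19: x=[0.4734] v=[-0.5451]
Step 20: x=[0.4105] v=[-0.3147]
Step 21: x=[0.3950] v=[-0.0775]
Step 22: x=[0.4273] v=[0.1614]
First v>=0 after going negative at step 22, time=4.4000

Answer: 4.4000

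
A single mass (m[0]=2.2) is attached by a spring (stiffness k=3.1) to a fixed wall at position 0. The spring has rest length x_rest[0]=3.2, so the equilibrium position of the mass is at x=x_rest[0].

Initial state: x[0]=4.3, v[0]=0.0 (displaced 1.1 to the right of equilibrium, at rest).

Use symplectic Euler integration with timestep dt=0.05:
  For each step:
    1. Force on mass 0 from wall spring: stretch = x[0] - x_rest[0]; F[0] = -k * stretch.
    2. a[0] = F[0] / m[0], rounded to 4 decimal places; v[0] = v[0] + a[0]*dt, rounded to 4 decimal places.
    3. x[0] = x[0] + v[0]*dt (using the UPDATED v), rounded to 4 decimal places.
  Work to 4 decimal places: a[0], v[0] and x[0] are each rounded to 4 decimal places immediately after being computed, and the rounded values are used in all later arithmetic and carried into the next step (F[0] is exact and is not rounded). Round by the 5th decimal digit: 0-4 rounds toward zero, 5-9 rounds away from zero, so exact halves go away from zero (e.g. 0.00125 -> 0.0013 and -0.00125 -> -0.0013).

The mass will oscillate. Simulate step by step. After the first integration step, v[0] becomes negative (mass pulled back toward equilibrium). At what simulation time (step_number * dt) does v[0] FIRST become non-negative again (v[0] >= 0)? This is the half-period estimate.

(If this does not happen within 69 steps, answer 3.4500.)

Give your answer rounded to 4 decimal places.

Answer: 2.6500

Derivation:
Step 0: x=[4.3000] v=[0.0000]
Step 1: x=[4.2961] v=[-0.0775]
Step 2: x=[4.2884] v=[-0.1547]
Step 3: x=[4.2768] v=[-0.2314]
Step 4: x=[4.2614] v=[-0.3073]
Step 5: x=[4.2423] v=[-0.3821]
Step 6: x=[4.2195] v=[-0.4555]
Step 7: x=[4.1931] v=[-0.5273]
Step 8: x=[4.1632] v=[-0.5973]
Step 9: x=[4.1299] v=[-0.6652]
Step 10: x=[4.0934] v=[-0.7307]
Step 11: x=[4.0537] v=[-0.7936]
Step 12: x=[4.0110] v=[-0.8537]
Step 13: x=[3.9655] v=[-0.9108]
Step 14: x=[3.9173] v=[-0.9647]
Step 15: x=[3.8665] v=[-1.0152]
Step 16: x=[3.8134] v=[-1.0622]
Step 17: x=[3.7581] v=[-1.1054]
Step 18: x=[3.7009] v=[-1.1447]
Step 19: x=[3.6419] v=[-1.1800]
Step 20: x=[3.5813] v=[-1.2111]
Step 21: x=[3.5194] v=[-1.2380]
Step 22: x=[3.4564] v=[-1.2605]
Step 23: x=[3.3925] v=[-1.2786]
Step 24: x=[3.3279] v=[-1.2922]
Step 25: x=[3.2628] v=[-1.3012]
Step 26: x=[3.1975] v=[-1.3056]
Step 27: x=[3.1322] v=[-1.3054]
Step 28: x=[3.0672] v=[-1.3006]
Step 29: x=[3.0026] v=[-1.2912]
Step 30: x=[2.9387] v=[-1.2773]
Step 31: x=[2.8758] v=[-1.2589]
Step 32: x=[2.8140] v=[-1.2361]
Step 33: x=[2.7536] v=[-1.2089]
Step 34: x=[2.6947] v=[-1.1775]
Step 35: x=[2.6376] v=[-1.1419]
Step 36: x=[2.5825] v=[-1.1023]
Step 37: x=[2.5296] v=[-1.0588]
Step 38: x=[2.4790] v=[-1.0116]
Step 39: x=[2.4310] v=[-0.9608]
Step 40: x=[2.3857] v=[-0.9066]
Step 41: x=[2.3432] v=[-0.8492]
Step 42: x=[2.3038] v=[-0.7888]
Step 43: x=[2.2675] v=[-0.7257]
Step 44: x=[2.2345] v=[-0.6600]
Step 45: x=[2.2049] v=[-0.5920]
Step 46: x=[2.1788] v=[-0.5219]
Step 47: x=[2.1563] v=[-0.4500]
Step 48: x=[2.1375] v=[-0.3765]
Step 49: x=[2.1224] v=[-0.3016]
Step 50: x=[2.1111] v=[-0.2257]
Step 51: x=[2.1037] v=[-0.1490]
Step 52: x=[2.1001] v=[-0.0718]
Step 53: x=[2.1004] v=[0.0057]
First v>=0 after going negative at step 53, time=2.6500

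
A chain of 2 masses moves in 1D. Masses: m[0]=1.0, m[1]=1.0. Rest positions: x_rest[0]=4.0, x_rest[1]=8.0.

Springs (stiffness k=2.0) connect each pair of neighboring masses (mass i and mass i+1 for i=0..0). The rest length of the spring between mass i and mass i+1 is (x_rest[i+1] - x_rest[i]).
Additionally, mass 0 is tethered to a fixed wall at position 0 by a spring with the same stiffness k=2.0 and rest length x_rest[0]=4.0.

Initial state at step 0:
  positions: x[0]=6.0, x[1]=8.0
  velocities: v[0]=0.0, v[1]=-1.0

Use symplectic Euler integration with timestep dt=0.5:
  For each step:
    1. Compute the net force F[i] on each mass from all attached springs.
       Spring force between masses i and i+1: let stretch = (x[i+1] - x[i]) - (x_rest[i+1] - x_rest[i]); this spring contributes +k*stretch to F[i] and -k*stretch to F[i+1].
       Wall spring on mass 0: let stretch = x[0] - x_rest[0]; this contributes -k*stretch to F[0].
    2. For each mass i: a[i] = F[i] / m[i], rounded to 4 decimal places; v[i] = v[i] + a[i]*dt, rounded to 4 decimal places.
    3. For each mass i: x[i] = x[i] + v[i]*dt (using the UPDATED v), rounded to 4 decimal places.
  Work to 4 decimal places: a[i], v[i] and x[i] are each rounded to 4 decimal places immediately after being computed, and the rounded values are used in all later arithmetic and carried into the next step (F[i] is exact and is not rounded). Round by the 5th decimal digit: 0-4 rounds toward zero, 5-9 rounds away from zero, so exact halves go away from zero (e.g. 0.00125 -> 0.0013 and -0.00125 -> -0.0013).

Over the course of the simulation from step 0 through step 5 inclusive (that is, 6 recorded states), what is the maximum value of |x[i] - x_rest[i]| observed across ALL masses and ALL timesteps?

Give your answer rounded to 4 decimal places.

Answer: 2.3437

Derivation:
Step 0: x=[6.0000 8.0000] v=[0.0000 -1.0000]
Step 1: x=[4.0000 8.5000] v=[-4.0000 1.0000]
Step 2: x=[2.2500 8.7500] v=[-3.5000 0.5000]
Step 3: x=[2.6250 7.7500] v=[0.7500 -2.0000]
Step 4: x=[4.2500 6.1875] v=[3.2500 -3.1250]
Step 5: x=[4.7188 5.6563] v=[0.9375 -1.0625]
Max displacement = 2.3437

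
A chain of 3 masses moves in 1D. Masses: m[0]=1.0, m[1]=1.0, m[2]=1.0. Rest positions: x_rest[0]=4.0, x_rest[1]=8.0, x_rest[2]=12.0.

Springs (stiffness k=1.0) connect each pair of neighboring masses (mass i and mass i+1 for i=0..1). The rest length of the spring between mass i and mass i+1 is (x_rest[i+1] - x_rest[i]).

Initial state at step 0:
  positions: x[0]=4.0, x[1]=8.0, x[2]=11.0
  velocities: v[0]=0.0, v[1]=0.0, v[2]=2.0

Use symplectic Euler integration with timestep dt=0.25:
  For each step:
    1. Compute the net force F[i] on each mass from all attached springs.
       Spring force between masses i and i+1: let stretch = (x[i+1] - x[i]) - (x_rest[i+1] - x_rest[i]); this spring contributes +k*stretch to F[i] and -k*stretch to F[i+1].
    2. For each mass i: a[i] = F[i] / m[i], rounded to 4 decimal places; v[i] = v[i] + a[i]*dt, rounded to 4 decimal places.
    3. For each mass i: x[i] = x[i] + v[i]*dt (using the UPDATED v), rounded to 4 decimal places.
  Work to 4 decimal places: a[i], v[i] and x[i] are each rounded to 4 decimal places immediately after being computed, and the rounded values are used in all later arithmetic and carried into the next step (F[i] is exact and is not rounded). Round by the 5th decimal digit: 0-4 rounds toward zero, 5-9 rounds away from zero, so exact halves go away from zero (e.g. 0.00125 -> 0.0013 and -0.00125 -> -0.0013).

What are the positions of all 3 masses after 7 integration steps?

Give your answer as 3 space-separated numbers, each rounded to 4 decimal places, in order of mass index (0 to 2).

Answer: 3.8754 8.4610 14.1641

Derivation:
Step 0: x=[4.0000 8.0000 11.0000] v=[0.0000 0.0000 2.0000]
Step 1: x=[4.0000 7.9375 11.5625] v=[0.0000 -0.2500 2.2500]
Step 2: x=[3.9961 7.8555 12.1485] v=[-0.0156 -0.3281 2.3438]
Step 3: x=[3.9834 7.8006 12.7162] v=[-0.0508 -0.2197 2.2706]
Step 4: x=[3.9593 7.8143 13.2266] v=[-0.0965 0.0549 2.0417]
Step 5: x=[3.9261 7.9254 13.6488] v=[-0.1328 0.4442 1.6886]
Step 6: x=[3.8929 8.1442 13.9633] v=[-0.1330 0.8752 1.2578]
Step 7: x=[3.8754 8.4610 14.1641] v=[-0.0702 1.2672 0.8030]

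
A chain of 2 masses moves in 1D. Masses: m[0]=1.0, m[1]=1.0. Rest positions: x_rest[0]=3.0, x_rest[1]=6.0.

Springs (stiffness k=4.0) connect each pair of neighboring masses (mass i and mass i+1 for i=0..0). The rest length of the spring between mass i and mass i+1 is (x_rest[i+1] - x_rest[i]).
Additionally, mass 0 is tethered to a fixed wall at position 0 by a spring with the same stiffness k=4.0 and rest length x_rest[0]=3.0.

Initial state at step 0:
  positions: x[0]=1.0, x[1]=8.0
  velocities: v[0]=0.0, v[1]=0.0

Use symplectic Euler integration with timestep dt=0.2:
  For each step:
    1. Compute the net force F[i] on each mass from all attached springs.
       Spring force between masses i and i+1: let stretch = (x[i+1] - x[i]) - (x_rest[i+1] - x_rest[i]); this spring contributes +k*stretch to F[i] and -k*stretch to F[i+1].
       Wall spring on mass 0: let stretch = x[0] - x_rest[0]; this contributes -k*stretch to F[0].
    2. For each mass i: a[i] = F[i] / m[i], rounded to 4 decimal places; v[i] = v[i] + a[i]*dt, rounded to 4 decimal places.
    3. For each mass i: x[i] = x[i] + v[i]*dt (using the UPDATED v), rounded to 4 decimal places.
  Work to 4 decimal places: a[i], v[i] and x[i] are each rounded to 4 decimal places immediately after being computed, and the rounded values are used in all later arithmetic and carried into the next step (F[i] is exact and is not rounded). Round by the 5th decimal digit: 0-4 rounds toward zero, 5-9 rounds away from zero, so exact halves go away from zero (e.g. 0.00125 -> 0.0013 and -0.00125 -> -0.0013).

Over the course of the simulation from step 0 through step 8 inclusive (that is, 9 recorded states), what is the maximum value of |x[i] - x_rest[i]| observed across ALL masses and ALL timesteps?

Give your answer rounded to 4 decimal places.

Step 0: x=[1.0000 8.0000] v=[0.0000 0.0000]
Step 1: x=[1.9600 7.3600] v=[4.8000 -3.2000]
Step 2: x=[3.4704 6.3360] v=[7.5520 -5.1200]
Step 3: x=[4.8840 5.3335] v=[7.0682 -5.0125]
Step 4: x=[5.5881 4.7391] v=[3.5206 -2.9721]
Step 5: x=[5.2623 4.7605] v=[-1.6291 0.1071]
Step 6: x=[4.0142 5.3422] v=[-6.2404 2.9085]
Step 7: x=[2.3363 6.1914] v=[-8.3894 4.2461]
Step 8: x=[0.9014 6.9038] v=[-7.1744 3.5620]
Max displacement = 2.5881

Answer: 2.5881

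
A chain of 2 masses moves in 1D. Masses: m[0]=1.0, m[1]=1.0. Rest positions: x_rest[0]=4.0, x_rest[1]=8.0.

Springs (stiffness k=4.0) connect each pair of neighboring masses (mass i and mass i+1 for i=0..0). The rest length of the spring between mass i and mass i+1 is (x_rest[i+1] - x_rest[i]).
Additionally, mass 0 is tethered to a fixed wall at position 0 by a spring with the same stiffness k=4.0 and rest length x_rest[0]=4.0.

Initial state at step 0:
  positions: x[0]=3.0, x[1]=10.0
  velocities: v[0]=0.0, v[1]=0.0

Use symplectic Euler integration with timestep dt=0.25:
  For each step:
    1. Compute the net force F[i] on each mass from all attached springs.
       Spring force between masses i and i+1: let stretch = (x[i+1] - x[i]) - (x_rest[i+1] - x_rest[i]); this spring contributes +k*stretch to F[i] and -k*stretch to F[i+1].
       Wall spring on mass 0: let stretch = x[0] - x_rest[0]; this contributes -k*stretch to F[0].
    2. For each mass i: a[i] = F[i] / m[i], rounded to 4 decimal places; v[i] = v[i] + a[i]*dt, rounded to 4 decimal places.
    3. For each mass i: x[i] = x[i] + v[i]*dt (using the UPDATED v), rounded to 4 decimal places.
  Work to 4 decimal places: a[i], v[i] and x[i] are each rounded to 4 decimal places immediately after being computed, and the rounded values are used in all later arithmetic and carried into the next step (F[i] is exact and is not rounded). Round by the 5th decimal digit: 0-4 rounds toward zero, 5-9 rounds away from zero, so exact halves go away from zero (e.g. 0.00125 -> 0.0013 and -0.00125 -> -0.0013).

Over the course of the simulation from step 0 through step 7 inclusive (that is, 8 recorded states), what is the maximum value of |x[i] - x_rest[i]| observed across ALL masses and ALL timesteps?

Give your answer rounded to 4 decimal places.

Step 0: x=[3.0000 10.0000] v=[0.0000 0.0000]
Step 1: x=[4.0000 9.2500] v=[4.0000 -3.0000]
Step 2: x=[5.3125 8.1875] v=[5.2500 -4.2500]
Step 3: x=[6.0156 7.4063] v=[2.8125 -3.1250]
Step 4: x=[5.5625 7.2774] v=[-1.8124 -0.5157]
Step 5: x=[4.1475 7.7198] v=[-5.6600 1.7694]
Step 6: x=[2.5887 8.2691] v=[-6.2352 2.1971]
Step 7: x=[1.8028 8.3983] v=[-3.1435 0.5167]
Max displacement = 2.1972

Answer: 2.1972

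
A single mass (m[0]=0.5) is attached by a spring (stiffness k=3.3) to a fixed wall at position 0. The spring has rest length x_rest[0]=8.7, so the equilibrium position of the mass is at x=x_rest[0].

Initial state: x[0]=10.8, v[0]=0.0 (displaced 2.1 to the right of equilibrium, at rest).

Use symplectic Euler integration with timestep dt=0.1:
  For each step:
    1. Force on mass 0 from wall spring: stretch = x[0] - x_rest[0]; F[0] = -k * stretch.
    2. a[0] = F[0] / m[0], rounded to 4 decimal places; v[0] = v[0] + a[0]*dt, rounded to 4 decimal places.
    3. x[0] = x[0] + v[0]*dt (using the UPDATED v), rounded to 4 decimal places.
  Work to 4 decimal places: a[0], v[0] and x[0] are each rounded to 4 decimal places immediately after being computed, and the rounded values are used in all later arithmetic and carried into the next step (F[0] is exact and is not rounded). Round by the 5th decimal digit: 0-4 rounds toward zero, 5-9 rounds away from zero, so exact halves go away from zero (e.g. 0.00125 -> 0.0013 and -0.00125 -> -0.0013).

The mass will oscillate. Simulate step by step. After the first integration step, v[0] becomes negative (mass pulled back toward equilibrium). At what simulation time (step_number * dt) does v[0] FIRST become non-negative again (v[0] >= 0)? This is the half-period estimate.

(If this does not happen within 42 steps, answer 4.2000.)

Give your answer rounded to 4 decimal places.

Step 0: x=[10.8000] v=[0.0000]
Step 1: x=[10.6614] v=[-1.3860]
Step 2: x=[10.3934] v=[-2.6805]
Step 3: x=[10.0136] v=[-3.7981]
Step 4: x=[9.5471] v=[-4.6651]
Step 5: x=[9.0247] v=[-5.2242]
Step 6: x=[8.4809] v=[-5.4385]
Step 7: x=[7.9515] v=[-5.2939]
Step 8: x=[7.4715] v=[-4.7999]
Step 9: x=[7.0726] v=[-3.9891]
Step 10: x=[6.7811] v=[-2.9150]
Step 11: x=[6.6163] v=[-1.6485]
Step 12: x=[6.5890] v=[-0.2733]
Step 13: x=[6.7010] v=[1.1200]
First v>=0 after going negative at step 13, time=1.3000

Answer: 1.3000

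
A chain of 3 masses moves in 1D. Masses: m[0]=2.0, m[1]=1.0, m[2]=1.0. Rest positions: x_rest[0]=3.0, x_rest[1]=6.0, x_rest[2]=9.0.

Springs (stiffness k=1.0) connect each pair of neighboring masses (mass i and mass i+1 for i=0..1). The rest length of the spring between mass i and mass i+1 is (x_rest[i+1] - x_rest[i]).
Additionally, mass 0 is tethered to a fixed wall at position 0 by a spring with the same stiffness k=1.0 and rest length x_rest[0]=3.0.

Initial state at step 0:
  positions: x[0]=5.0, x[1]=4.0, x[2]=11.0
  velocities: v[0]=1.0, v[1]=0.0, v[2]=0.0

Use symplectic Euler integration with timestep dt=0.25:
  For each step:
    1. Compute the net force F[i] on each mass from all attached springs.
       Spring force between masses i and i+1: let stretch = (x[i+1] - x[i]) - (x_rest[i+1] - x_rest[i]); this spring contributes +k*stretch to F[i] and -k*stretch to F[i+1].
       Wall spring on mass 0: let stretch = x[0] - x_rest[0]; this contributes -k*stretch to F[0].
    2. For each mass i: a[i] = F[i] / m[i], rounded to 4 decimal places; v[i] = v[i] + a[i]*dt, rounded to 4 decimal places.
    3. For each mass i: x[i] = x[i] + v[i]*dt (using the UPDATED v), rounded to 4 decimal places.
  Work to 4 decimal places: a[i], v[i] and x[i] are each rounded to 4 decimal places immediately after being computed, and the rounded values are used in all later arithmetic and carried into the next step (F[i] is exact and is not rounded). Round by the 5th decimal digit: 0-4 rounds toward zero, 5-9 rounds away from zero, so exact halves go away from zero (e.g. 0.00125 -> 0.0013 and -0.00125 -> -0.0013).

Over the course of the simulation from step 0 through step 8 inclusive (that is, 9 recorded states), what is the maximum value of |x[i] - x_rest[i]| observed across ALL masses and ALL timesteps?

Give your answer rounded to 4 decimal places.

Step 0: x=[5.0000 4.0000 11.0000] v=[1.0000 0.0000 0.0000]
Step 1: x=[5.0625 4.5000 10.7500] v=[0.2500 2.0000 -1.0000]
Step 2: x=[4.9492 5.4258 10.2969] v=[-0.4531 3.7031 -1.8125]
Step 3: x=[4.6962 6.6262 9.7268] v=[-1.0122 4.8017 -2.2803]
Step 4: x=[4.3567 7.8998 9.1504] v=[-1.3580 5.0944 -2.3055]
Step 5: x=[3.9918 9.0301 8.6834] v=[-1.4597 4.5213 -1.8682]
Step 6: x=[3.6596 9.8239 8.4255] v=[-1.3289 3.1751 -1.0315]
Step 7: x=[3.4057 10.1450 8.4425] v=[-1.0158 1.2844 0.0681]
Step 8: x=[3.2559 9.9385 8.7534] v=[-0.5991 -0.8261 1.2437]
Max displacement = 4.1450

Answer: 4.1450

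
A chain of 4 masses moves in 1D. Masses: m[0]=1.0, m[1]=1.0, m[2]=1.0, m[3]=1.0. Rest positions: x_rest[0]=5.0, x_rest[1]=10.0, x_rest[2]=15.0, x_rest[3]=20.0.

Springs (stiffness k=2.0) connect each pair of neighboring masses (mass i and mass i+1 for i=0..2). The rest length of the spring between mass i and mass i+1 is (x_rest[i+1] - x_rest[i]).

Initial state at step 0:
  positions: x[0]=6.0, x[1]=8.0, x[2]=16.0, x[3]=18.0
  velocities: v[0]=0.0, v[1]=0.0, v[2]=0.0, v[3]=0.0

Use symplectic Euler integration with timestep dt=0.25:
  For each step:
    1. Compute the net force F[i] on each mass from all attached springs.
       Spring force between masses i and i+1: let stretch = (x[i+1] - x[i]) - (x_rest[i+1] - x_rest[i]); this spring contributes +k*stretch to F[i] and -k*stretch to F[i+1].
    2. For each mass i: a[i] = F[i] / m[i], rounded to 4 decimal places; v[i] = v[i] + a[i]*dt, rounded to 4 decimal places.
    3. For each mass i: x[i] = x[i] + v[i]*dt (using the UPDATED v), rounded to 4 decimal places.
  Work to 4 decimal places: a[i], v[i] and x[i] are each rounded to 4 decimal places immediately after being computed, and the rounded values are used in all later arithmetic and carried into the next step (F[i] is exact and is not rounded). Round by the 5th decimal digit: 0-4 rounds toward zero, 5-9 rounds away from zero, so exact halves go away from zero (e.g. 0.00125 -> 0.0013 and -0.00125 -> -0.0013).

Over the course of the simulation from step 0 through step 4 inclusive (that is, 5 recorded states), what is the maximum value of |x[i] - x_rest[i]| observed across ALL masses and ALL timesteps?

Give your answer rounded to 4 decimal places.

Answer: 2.5024

Derivation:
Step 0: x=[6.0000 8.0000 16.0000 18.0000] v=[0.0000 0.0000 0.0000 0.0000]
Step 1: x=[5.6250 8.7500 15.2500 18.3750] v=[-1.5000 3.0000 -3.0000 1.5000]
Step 2: x=[5.0156 9.9219 14.0781 18.9844] v=[-2.4375 4.6875 -4.6875 2.4375]
Step 3: x=[4.3945 11.0000 13.0000 19.6055] v=[-2.4844 4.3125 -4.3125 2.4844]
Step 4: x=[3.9741 11.5025 12.4976 20.0259] v=[-1.6817 2.0098 -2.0098 1.6817]
Max displacement = 2.5024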